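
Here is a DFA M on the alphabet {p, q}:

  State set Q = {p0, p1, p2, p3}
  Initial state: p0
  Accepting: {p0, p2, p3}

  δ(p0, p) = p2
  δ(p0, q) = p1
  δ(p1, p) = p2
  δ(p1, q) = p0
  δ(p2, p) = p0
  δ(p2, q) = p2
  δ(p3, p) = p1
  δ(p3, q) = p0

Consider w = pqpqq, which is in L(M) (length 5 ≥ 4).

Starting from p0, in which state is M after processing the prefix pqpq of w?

State sequence: p0 -p-> p2 -q-> p2 -p-> p0 -q-> p1

After reading 4 characters, M is in state p1.
(This kind of state-tracing is the core of the pumping-lemma construction: with 4 states, pigeonhole forces a repeat within the first 4 steps.)

p1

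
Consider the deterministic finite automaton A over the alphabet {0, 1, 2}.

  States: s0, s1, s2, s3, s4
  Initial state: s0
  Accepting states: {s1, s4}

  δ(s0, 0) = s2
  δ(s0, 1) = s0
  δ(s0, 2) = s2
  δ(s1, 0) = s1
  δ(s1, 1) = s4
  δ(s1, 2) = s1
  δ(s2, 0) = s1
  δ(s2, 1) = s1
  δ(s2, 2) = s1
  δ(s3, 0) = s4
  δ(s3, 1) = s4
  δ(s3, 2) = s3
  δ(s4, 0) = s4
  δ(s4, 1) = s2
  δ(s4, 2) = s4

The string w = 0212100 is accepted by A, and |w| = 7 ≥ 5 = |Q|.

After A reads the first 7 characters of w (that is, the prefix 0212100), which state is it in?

Run of A on the first 7 characters of w = 0 2 1 2 1 0 0:
  step 0: s0  (start)
  step 1: s2  (read 0: s0→s2)
  step 2: s1  (read 2: s2→s1)
  step 3: s4  (read 1: s1→s4)
  step 4: s4  (read 2: s4→s4)
  step 5: s2  (read 1: s4→s2)
  step 6: s1  (read 0: s2→s1)
  step 7: s1  (read 0: s1→s1)

After reading 7 characters, A is in state s1.

s1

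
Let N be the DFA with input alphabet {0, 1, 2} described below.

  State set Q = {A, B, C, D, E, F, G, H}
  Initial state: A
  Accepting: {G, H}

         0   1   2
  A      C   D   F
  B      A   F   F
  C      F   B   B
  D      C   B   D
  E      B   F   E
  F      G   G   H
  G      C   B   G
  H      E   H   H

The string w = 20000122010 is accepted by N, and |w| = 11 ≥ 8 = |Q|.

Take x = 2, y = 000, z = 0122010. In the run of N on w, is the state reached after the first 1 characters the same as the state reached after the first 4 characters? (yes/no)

yes

State sequence: A -2-> F -0-> G -0-> C -0-> F

After x (step 1): F. After xy (step 4): F.
They match, so y = 000 drives N around a cycle from F back to itself; pumping y any number of times keeps N in F before reading z, and xyⁱz ∈ L(N) for every i ≥ 0.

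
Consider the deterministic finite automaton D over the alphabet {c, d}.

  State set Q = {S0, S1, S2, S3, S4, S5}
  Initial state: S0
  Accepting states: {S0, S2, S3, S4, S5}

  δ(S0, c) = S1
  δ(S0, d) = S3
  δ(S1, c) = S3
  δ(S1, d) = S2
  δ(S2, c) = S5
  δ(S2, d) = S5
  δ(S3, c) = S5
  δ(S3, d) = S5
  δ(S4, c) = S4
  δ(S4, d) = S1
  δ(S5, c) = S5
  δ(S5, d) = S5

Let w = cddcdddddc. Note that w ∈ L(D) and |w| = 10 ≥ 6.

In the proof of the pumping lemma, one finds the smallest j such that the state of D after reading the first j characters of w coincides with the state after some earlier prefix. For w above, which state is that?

State sequence: S0 -c-> S1 -d-> S2 -d-> S5 -c-> S5 -d-> S5 -d-> S5 -d-> S5 -d-> S5 -d-> S5 -c-> S5
First repeat at step 4: S5 was already visited.

The earliest repeat is at step j = 4: D is in S5, which it already visited at step i = 3.
Pumping length from the standard proof: p = 6 (the number of states). The repeated state found above gives |xy| = j ≤ 6 and |y| = j − i ≥ 1.

S5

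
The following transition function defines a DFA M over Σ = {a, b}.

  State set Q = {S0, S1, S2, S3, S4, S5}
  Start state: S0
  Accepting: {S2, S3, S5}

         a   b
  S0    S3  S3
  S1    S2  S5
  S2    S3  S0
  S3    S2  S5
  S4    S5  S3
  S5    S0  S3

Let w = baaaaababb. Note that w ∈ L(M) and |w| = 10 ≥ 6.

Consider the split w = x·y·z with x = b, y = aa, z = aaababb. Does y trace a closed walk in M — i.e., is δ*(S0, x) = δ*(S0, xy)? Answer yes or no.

yes

Run of M on the first 3 characters of w = b a a:
  step 0: S0  (start)
  step 1: S3  (read b: S0→S3)
  step 2: S2  (read a: S3→S2)
  step 3: S3  (read a: S2→S3)

After x (step 1): S3. After xy (step 3): S3.
They match, so y = aa drives M around a cycle from S3 back to itself; pumping y any number of times keeps M in S3 before reading z, and xyⁱz ∈ L(M) for every i ≥ 0.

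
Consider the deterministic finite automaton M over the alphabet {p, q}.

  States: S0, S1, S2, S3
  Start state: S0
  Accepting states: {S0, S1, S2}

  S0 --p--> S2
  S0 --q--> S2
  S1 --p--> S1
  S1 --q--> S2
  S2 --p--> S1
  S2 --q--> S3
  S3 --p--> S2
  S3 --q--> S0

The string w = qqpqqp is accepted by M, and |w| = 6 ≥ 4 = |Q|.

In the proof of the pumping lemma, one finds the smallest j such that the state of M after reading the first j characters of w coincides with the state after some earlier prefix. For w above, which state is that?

State sequence: S0 -q-> S2 -q-> S3 -p-> S2 -q-> S3 -q-> S0 -p-> S2
First repeat at step 3: S2 was already visited.

The earliest repeat is at step j = 3: M is in S2, which it already visited at step i = 1.
The DFA has 4 states, so the proof of the pumping lemma guarantees a repeated state among the first 4+1 visited; the segment between the two visits is the pumpable y.

S2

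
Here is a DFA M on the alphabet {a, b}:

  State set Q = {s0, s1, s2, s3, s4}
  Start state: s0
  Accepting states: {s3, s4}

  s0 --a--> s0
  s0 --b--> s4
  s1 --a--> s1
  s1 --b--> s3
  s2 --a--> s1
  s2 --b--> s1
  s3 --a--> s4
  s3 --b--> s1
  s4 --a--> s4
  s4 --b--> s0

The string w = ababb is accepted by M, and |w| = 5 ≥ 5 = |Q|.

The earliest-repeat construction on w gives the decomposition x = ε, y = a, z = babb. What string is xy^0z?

xy⁰z = xz = ε·babb = babb.
Reading y = a takes M from s0 back to s0, so after x the machine is still in s0, and z then leads to the accepting state s4. Hence babb ∈ L(M).

babb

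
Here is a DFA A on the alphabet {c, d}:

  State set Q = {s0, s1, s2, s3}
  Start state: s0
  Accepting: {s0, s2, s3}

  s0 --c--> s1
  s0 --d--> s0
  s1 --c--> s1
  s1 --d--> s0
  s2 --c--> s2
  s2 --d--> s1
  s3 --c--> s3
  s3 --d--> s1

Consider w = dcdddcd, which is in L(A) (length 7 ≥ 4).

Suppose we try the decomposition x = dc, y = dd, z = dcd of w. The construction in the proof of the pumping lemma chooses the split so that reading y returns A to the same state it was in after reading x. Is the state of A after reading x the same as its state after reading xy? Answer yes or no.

no

Run of A on the first 4 characters of w = d c d d:
  step 0: s0  (start)
  step 1: s0  (read d: s0→s0)
  step 2: s1  (read c: s0→s1)
  step 3: s0  (read d: s1→s0)
  step 4: s0  (read d: s0→s0)

After x (step 2): s1. After xy (step 4): s0.
They differ (s1 ≠ s0), so y is not a cycle from the state after x; this split is not the one the pumping-lemma construction produces, and pumping y need not keep the string in L(A).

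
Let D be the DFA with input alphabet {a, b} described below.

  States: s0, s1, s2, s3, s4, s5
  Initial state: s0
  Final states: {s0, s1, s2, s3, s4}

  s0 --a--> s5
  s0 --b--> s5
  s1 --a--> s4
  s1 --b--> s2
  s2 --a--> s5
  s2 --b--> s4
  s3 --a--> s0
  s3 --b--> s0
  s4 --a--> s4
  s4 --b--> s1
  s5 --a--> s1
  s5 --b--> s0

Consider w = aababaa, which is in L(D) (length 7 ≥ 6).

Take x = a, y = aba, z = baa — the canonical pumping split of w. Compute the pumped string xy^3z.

aabaabaababaa

xy^3z = a·aba·aba·aba·baa = aabaabaababaa.
Reading y = aba takes D from s5 back to s5, so after x·y·y·y the machine is still in s5, and z then leads to the accepting state s1. Hence aabaabaababaa ∈ L(D).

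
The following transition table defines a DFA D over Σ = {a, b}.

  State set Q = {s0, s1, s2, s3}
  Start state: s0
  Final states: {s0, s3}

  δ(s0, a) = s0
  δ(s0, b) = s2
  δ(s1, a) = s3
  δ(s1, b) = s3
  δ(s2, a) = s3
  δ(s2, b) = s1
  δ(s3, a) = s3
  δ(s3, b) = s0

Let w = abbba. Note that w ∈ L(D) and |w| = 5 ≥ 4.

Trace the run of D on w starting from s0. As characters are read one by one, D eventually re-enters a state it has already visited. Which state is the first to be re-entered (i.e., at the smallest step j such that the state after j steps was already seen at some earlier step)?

s0

Run of D on w = a b b b a:
  step 0: s0  (start)
  step 1: s0  (read a: s0→s0)   ← first repeat (s0 seen earlier)
  step 2: s2  (read b: s0→s2)
  step 3: s1  (read b: s2→s1)
  step 4: s3  (read b: s1→s3)
  step 5: s3  (read a: s3→s3)

The earliest repeat is at step j = 1: D is in s0, which it already visited at step i = 0.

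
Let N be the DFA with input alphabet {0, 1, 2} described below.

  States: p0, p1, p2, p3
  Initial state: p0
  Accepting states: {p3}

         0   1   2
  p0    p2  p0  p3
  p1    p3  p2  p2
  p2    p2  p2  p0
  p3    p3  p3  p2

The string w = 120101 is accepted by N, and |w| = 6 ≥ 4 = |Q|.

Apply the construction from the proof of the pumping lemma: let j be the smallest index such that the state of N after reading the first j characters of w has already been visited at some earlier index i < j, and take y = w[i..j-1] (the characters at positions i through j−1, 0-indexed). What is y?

Run of N on w = 1 2 0 1 0 1:
  step 0: p0  (start)
  step 1: p0  (read 1: p0→p0)   ← first repeat (p0 seen earlier)
  step 2: p3  (read 2: p0→p3)
  step 3: p3  (read 0: p3→p3)
  step 4: p3  (read 1: p3→p3)
  step 5: p3  (read 0: p3→p3)
  step 6: p3  (read 1: p3→p3)

So i = 0, j = 1, giving x = w[0:0] = ε, y = w[0:1] = 1, z = w[1:6] = 20101.
Check: |xy| = 1 ≤ 4 and |y| = 1 ≥ 1. Reading y takes N from p0 back to p0, so every xyⁱz is accepted.

1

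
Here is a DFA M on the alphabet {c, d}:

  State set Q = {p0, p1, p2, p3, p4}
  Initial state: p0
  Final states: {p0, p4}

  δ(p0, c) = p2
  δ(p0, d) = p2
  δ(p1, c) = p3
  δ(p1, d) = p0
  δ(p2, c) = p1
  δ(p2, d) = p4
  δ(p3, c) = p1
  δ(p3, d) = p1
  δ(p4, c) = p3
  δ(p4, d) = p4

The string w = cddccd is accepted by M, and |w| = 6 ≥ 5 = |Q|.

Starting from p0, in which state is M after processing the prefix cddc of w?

p3

State sequence: p0 -c-> p2 -d-> p4 -d-> p4 -c-> p3

After reading 4 characters, M is in state p3.
(This kind of state-tracing is the core of the pumping-lemma construction: with 5 states, pigeonhole forces a repeat within the first 5 steps.)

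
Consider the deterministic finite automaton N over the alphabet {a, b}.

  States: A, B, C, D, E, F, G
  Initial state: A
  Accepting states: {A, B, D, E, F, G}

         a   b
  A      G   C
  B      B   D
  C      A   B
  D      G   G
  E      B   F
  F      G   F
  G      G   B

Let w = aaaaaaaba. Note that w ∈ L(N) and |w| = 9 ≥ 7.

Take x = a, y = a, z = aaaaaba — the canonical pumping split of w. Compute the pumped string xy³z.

aaaaaaaaaba

xy^3z = a·a·a·a·aaaaaba = aaaaaaaaaba.
Reading y = a takes N from G back to G, so after x·y·y·y the machine is still in G, and z then leads to the accepting state B. Hence aaaaaaaaaba ∈ L(N).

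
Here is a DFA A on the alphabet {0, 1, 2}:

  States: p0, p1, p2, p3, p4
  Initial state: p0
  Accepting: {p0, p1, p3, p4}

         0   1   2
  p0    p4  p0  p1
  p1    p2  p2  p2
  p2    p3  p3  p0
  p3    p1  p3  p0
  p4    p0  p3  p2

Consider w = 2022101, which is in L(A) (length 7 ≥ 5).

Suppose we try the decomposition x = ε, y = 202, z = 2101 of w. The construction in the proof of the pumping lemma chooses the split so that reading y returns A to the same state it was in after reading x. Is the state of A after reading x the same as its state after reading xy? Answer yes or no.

yes

State sequence: p0 -2-> p1 -0-> p2 -2-> p0

After x (step 0): p0. After xy (step 3): p0.
They match, so y = 202 drives A around a cycle from p0 back to itself; pumping y any number of times keeps A in p0 before reading z, and xyⁱz ∈ L(A) for every i ≥ 0.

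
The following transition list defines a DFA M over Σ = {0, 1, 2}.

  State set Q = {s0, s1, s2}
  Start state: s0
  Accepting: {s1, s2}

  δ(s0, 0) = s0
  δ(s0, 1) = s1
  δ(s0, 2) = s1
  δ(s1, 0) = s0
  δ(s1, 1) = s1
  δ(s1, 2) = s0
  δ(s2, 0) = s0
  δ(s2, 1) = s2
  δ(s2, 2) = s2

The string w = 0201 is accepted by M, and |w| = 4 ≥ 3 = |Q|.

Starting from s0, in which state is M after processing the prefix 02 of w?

s1

Run of M on the first 2 characters of w = 0 2:
  step 0: s0  (start)
  step 1: s0  (read 0: s0→s0)
  step 2: s1  (read 2: s0→s1)

After reading 2 characters, M is in state s1.
(This kind of state-tracing is the core of the pumping-lemma construction: with 3 states, pigeonhole forces a repeat within the first 3 steps.)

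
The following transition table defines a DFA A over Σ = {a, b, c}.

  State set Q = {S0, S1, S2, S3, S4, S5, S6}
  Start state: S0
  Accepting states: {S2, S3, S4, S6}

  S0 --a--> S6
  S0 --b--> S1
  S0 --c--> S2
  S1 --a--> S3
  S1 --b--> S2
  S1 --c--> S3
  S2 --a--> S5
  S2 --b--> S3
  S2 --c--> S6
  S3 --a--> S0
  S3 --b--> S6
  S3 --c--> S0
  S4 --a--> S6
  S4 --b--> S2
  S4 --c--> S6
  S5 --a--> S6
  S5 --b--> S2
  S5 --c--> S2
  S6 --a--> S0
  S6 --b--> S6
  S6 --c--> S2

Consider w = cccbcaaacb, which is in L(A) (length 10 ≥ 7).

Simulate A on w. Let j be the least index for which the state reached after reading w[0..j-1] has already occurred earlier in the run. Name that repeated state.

Run of A on w = c c c b c a a a c b:
  step 0: S0  (start)
  step 1: S2  (read c: S0→S2)
  step 2: S6  (read c: S2→S6)
  step 3: S2  (read c: S6→S2)   ← first repeat (S2 seen earlier)
  step 4: S3  (read b: S2→S3)
  step 5: S0  (read c: S3→S0)
  step 6: S6  (read a: S0→S6)
  step 7: S0  (read a: S6→S0)
  step 8: S6  (read a: S0→S6)
  step 9: S2  (read c: S6→S2)
  step 10: S3  (read b: S2→S3)

The earliest repeat is at step j = 3: A is in S2, which it already visited at step i = 1.

S2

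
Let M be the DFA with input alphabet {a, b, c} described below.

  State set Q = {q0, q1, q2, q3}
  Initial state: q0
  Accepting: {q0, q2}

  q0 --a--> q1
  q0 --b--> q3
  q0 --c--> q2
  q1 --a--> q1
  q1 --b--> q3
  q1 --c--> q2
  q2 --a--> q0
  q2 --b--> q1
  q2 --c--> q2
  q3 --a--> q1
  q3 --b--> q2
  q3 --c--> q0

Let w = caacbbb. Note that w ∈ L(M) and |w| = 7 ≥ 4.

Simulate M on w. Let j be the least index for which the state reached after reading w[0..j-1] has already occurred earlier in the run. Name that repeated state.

q0

State sequence: q0 -c-> q2 -a-> q0 -a-> q1 -c-> q2 -b-> q1 -b-> q3 -b-> q2
First repeat at step 2: q0 was already visited.

The earliest repeat is at step j = 2: M is in q0, which it already visited at step i = 0.
Pumping length from the standard proof: p = 4 (the number of states). The repeated state found above gives |xy| = j ≤ 4 and |y| = j − i ≥ 1.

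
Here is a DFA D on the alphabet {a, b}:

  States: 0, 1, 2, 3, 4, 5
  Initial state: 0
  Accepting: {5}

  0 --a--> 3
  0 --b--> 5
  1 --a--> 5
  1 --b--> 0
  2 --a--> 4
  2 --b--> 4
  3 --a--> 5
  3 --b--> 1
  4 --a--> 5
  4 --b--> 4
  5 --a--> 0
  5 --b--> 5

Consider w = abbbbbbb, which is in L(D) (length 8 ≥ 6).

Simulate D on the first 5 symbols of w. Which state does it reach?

5

Run of D on the first 5 characters of w = a b b b b:
  step 0: 0  (start)
  step 1: 3  (read a: 0→3)
  step 2: 1  (read b: 3→1)
  step 3: 0  (read b: 1→0)
  step 4: 5  (read b: 0→5)
  step 5: 5  (read b: 5→5)

After reading 5 characters, D is in state 5.
(This kind of state-tracing is the core of the pumping-lemma construction: with 6 states, pigeonhole forces a repeat within the first 6 steps.)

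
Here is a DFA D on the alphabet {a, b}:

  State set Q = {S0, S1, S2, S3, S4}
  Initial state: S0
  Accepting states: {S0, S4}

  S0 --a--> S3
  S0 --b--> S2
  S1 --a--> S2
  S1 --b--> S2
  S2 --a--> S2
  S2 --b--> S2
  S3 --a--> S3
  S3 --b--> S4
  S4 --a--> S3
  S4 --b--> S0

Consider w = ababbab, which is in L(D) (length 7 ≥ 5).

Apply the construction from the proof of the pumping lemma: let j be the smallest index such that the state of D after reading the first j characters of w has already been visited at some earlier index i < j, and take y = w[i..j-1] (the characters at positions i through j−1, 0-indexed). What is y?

ba

State sequence: S0 -a-> S3 -b-> S4 -a-> S3 -b-> S4 -b-> S0 -a-> S3 -b-> S4
First repeat at step 3: S3 was already visited.

So i = 1, j = 3, giving x = w[0:1] = a, y = w[1:3] = ba, z = w[3:7] = bbab.
Check: |xy| = 3 ≤ 5 and |y| = 2 ≥ 1. Reading y takes D from S3 back to S3, so every xyⁱz is accepted.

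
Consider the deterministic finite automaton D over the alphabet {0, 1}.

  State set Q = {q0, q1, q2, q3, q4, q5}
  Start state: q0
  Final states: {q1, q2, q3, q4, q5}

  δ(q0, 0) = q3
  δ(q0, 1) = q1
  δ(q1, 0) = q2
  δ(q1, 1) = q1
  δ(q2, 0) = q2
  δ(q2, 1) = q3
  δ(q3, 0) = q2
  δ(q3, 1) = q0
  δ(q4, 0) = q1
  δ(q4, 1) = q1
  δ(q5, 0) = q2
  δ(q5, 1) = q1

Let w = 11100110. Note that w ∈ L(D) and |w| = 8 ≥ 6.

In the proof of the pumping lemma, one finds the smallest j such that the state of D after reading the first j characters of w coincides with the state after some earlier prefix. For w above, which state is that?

State sequence: q0 -1-> q1 -1-> q1 -1-> q1 -0-> q2 -0-> q2 -1-> q3 -1-> q0 -0-> q3
First repeat at step 2: q1 was already visited.

The earliest repeat is at step j = 2: D is in q1, which it already visited at step i = 1.
The DFA has 6 states, so the proof of the pumping lemma guarantees a repeated state among the first 6+1 visited; the segment between the two visits is the pumpable y.

q1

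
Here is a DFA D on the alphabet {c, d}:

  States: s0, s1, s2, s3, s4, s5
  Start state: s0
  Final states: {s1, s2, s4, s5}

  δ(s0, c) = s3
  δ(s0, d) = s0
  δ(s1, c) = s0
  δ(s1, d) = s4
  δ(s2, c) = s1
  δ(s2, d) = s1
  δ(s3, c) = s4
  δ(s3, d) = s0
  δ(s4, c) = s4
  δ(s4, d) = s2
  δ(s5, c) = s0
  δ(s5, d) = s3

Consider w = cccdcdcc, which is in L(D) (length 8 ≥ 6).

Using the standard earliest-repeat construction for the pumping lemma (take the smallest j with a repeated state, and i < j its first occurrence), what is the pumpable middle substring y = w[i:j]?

Run of D on w = c c c d c d c c:
  step 0: s0  (start)
  step 1: s3  (read c: s0→s3)
  step 2: s4  (read c: s3→s4)
  step 3: s4  (read c: s4→s4)   ← first repeat (s4 seen earlier)
  step 4: s2  (read d: s4→s2)
  step 5: s1  (read c: s2→s1)
  step 6: s4  (read d: s1→s4)
  step 7: s4  (read c: s4→s4)
  step 8: s4  (read c: s4→s4)

So i = 2, j = 3, giving x = w[0:2] = cc, y = w[2:3] = c, z = w[3:8] = dcdcc.
Check: |xy| = 3 ≤ 6 and |y| = 1 ≥ 1. Reading y takes D from s4 back to s4, so every xyⁱz is accepted.

c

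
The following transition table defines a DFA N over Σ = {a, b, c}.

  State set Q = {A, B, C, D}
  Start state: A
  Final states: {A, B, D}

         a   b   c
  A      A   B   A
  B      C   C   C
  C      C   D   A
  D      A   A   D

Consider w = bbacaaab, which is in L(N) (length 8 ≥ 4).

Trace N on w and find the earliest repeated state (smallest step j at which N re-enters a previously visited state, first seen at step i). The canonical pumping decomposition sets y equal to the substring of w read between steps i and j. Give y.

State sequence: A -b-> B -b-> C -a-> C -c-> A -a-> A -a-> A -a-> A -b-> B
First repeat at step 3: C was already visited.

So i = 2, j = 3, giving x = w[0:2] = bb, y = w[2:3] = a, z = w[3:8] = caaab.
Check: |xy| = 3 ≤ 4 and |y| = 1 ≥ 1. Reading y takes N from C back to C, so every xyⁱz is accepted.
The DFA has 4 states, so the proof of the pumping lemma guarantees a repeated state among the first 4+1 visited; the segment between the two visits is the pumpable y.

a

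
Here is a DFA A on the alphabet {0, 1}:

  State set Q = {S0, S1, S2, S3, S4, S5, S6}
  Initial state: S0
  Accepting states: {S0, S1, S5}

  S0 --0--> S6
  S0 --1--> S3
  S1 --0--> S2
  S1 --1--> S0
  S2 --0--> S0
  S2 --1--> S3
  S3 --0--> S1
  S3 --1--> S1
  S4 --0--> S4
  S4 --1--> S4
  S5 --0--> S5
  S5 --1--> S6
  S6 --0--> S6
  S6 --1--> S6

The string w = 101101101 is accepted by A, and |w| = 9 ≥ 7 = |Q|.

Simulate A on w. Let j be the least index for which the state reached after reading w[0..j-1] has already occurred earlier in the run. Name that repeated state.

Run of A on w = 1 0 1 1 0 1 1 0 1:
  step 0: S0  (start)
  step 1: S3  (read 1: S0→S3)
  step 2: S1  (read 0: S3→S1)
  step 3: S0  (read 1: S1→S0)   ← first repeat (S0 seen earlier)
  step 4: S3  (read 1: S0→S3)
  step 5: S1  (read 0: S3→S1)
  step 6: S0  (read 1: S1→S0)
  step 7: S3  (read 1: S0→S3)
  step 8: S1  (read 0: S3→S1)
  step 9: S0  (read 1: S1→S0)

The earliest repeat is at step j = 3: A is in S0, which it already visited at step i = 0.
With |Q| = 7, pigeonhole forces a state repeat no later than step 7; the substring read between the first and second visits to that state can be pumped.

S0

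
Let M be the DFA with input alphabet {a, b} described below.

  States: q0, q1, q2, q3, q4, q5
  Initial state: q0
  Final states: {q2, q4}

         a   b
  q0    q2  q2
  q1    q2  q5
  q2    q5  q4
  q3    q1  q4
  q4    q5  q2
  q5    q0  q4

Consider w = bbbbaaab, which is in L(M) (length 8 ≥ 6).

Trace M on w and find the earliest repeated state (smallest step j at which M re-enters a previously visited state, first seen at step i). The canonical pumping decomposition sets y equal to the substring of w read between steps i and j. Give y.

State sequence: q0 -b-> q2 -b-> q4 -b-> q2 -b-> q4 -a-> q5 -a-> q0 -a-> q2 -b-> q4
First repeat at step 3: q2 was already visited.

So i = 1, j = 3, giving x = w[0:1] = b, y = w[1:3] = bb, z = w[3:8] = baaab.
Check: |xy| = 3 ≤ 6 and |y| = 2 ≥ 1. Reading y takes M from q2 back to q2, so every xyⁱz is accepted.
Since M has 6 states, any run of length ≥ 6 visits 6+1 states, so by pigeonhole some state repeats within the first 6 steps — that repeat gives the pumpable loop.

bb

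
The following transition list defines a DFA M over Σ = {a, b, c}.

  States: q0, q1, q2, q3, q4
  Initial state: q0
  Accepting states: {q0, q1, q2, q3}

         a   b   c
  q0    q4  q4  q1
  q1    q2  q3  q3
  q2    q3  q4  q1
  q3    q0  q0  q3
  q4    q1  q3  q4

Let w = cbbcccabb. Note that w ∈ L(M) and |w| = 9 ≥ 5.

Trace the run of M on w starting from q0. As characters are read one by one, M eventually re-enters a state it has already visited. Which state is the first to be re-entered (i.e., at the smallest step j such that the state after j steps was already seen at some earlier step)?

State sequence: q0 -c-> q1 -b-> q3 -b-> q0 -c-> q1 -c-> q3 -c-> q3 -a-> q0 -b-> q4 -b-> q3
First repeat at step 3: q0 was already visited.

The earliest repeat is at step j = 3: M is in q0, which it already visited at step i = 0.
Since M has 5 states, any run of length ≥ 5 visits 5+1 states, so by pigeonhole some state repeats within the first 5 steps — that repeat gives the pumpable loop.

q0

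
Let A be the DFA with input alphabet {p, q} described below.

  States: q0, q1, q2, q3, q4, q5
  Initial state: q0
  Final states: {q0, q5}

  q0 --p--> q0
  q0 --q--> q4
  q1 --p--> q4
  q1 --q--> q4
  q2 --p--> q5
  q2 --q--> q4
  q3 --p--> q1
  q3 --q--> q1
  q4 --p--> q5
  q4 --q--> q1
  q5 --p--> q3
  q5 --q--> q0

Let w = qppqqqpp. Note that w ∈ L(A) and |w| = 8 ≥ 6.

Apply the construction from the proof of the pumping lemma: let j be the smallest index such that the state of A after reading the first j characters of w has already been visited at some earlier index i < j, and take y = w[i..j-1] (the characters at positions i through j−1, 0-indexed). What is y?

State sequence: q0 -q-> q4 -p-> q5 -p-> q3 -q-> q1 -q-> q4 -q-> q1 -p-> q4 -p-> q5
First repeat at step 5: q4 was already visited.

So i = 1, j = 5, giving x = w[0:1] = q, y = w[1:5] = ppqq, z = w[5:8] = qpp.
Check: |xy| = 5 ≤ 6 and |y| = 4 ≥ 1. Reading y takes A from q4 back to q4, so every xyⁱz is accepted.

ppqq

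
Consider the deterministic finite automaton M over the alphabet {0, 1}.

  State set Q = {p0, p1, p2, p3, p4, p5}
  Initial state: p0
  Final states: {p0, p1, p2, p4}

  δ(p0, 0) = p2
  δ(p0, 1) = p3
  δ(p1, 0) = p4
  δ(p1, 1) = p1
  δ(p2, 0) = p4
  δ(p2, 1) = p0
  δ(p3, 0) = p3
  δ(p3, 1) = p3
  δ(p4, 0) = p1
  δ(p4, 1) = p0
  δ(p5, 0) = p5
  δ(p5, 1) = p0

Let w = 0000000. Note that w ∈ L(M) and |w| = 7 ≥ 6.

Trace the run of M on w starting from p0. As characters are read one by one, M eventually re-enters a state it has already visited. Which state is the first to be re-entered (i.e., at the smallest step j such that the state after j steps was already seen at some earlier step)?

p4

State sequence: p0 -0-> p2 -0-> p4 -0-> p1 -0-> p4 -0-> p1 -0-> p4 -0-> p1
First repeat at step 4: p4 was already visited.

The earliest repeat is at step j = 4: M is in p4, which it already visited at step i = 2.
Pumping length from the standard proof: p = 6 (the number of states). The repeated state found above gives |xy| = j ≤ 6 and |y| = j − i ≥ 1.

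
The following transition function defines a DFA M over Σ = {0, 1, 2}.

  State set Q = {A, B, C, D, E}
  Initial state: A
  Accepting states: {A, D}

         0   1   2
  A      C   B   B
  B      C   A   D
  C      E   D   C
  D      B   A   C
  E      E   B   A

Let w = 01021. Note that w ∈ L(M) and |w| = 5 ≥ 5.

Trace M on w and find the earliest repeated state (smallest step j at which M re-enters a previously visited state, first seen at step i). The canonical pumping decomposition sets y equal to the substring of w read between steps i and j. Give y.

State sequence: A -0-> C -1-> D -0-> B -2-> D -1-> A
First repeat at step 4: D was already visited.

So i = 2, j = 4, giving x = w[0:2] = 01, y = w[2:4] = 02, z = w[4:5] = 1.
Check: |xy| = 4 ≤ 5 and |y| = 2 ≥ 1. Reading y takes M from D back to D, so every xyⁱz is accepted.
The DFA has 5 states, so the proof of the pumping lemma guarantees a repeated state among the first 5+1 visited; the segment between the two visits is the pumpable y.

02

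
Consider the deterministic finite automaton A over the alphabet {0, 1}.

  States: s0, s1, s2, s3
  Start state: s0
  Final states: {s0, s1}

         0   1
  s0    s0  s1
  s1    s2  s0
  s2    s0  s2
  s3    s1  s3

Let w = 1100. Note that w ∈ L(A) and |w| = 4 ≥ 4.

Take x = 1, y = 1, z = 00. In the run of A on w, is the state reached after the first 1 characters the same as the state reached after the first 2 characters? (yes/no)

State sequence: s0 -1-> s1 -1-> s0

After x (step 1): s1. After xy (step 2): s0.
They differ (s1 ≠ s0), so y is not a cycle from the state after x; this split is not the one the pumping-lemma construction produces, and pumping y need not keep the string in L(A).

no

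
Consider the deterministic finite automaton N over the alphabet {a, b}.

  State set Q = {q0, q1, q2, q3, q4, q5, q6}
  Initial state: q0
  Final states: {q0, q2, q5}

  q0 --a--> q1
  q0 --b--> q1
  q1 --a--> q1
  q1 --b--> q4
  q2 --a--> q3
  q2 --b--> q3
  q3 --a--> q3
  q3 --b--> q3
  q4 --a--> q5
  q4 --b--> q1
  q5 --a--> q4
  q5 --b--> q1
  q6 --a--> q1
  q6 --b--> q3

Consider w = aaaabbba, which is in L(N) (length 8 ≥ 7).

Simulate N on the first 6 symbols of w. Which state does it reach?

q1

State sequence: q0 -a-> q1 -a-> q1 -a-> q1 -a-> q1 -b-> q4 -b-> q1

After reading 6 characters, N is in state q1.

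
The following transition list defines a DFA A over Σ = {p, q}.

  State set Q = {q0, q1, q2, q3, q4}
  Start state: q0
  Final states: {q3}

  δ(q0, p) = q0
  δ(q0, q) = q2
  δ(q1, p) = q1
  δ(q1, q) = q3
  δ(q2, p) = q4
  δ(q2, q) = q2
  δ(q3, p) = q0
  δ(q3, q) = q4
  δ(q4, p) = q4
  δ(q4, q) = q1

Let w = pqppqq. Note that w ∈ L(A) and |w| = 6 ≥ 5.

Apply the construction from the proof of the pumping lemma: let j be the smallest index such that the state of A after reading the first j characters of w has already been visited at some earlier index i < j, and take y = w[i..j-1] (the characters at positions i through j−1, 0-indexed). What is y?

p

State sequence: q0 -p-> q0 -q-> q2 -p-> q4 -p-> q4 -q-> q1 -q-> q3
First repeat at step 1: q0 was already visited.

So i = 0, j = 1, giving x = w[0:0] = ε, y = w[0:1] = p, z = w[1:6] = qppqq.
Check: |xy| = 1 ≤ 5 and |y| = 1 ≥ 1. Reading y takes A from q0 back to q0, so every xyⁱz is accepted.
The DFA has 5 states, so the proof of the pumping lemma guarantees a repeated state among the first 5+1 visited; the segment between the two visits is the pumpable y.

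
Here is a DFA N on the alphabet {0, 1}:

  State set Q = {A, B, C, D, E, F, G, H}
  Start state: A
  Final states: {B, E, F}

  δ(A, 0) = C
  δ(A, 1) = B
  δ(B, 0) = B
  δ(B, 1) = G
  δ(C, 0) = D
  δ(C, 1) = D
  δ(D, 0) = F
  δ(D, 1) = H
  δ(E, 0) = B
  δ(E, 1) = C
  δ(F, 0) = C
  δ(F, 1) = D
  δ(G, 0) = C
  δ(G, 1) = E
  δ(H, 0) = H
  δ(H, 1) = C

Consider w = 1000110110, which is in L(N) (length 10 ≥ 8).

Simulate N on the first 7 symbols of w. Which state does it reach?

State sequence: A -1-> B -0-> B -0-> B -0-> B -1-> G -1-> E -0-> B

After reading 7 characters, N is in state B.
(This kind of state-tracing is the core of the pumping-lemma construction: with 8 states, pigeonhole forces a repeat within the first 8 steps.)

B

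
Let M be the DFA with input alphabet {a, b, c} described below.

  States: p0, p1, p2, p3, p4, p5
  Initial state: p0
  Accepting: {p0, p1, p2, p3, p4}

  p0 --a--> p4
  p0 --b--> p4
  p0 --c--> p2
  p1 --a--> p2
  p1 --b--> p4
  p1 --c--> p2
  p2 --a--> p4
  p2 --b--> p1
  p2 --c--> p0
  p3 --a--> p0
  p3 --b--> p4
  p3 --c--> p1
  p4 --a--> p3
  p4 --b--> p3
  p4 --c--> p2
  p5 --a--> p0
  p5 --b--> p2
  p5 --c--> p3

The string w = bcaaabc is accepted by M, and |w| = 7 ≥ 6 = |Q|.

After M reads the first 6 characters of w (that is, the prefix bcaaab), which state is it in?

State sequence: p0 -b-> p4 -c-> p2 -a-> p4 -a-> p3 -a-> p0 -b-> p4

After reading 6 characters, M is in state p4.

p4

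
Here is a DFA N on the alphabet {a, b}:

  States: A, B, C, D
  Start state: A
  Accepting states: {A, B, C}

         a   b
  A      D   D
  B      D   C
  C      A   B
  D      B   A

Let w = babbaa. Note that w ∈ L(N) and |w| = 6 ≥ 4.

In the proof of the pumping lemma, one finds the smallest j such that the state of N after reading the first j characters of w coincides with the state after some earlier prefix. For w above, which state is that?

B

State sequence: A -b-> D -a-> B -b-> C -b-> B -a-> D -a-> B
First repeat at step 4: B was already visited.

The earliest repeat is at step j = 4: N is in B, which it already visited at step i = 2.
The DFA has 4 states, so the proof of the pumping lemma guarantees a repeated state among the first 4+1 visited; the segment between the two visits is the pumpable y.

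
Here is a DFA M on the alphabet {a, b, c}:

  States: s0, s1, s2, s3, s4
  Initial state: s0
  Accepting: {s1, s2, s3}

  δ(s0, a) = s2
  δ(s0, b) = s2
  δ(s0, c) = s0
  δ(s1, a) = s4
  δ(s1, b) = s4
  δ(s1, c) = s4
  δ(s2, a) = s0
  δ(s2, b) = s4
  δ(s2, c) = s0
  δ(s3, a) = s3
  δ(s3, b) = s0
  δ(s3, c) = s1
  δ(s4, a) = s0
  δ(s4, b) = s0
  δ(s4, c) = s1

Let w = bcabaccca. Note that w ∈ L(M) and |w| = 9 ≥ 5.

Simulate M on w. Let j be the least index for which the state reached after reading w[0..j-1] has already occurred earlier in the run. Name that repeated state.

Run of M on w = b c a b a c c c a:
  step 0: s0  (start)
  step 1: s2  (read b: s0→s2)
  step 2: s0  (read c: s2→s0)   ← first repeat (s0 seen earlier)
  step 3: s2  (read a: s0→s2)
  step 4: s4  (read b: s2→s4)
  step 5: s0  (read a: s4→s0)
  step 6: s0  (read c: s0→s0)
  step 7: s0  (read c: s0→s0)
  step 8: s0  (read c: s0→s0)
  step 9: s2  (read a: s0→s2)

The earliest repeat is at step j = 2: M is in s0, which it already visited at step i = 0.
The DFA has 5 states, so the proof of the pumping lemma guarantees a repeated state among the first 5+1 visited; the segment between the two visits is the pumpable y.

s0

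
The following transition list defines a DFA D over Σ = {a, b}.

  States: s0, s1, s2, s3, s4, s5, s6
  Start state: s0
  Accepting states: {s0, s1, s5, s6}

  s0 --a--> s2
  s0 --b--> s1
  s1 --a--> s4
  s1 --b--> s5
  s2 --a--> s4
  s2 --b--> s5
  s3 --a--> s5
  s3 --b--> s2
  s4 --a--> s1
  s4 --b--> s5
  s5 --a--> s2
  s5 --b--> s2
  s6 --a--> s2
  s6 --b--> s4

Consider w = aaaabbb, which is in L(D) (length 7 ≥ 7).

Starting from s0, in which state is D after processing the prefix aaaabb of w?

Run of D on the first 6 characters of w = a a a a b b:
  step 0: s0  (start)
  step 1: s2  (read a: s0→s2)
  step 2: s4  (read a: s2→s4)
  step 3: s1  (read a: s4→s1)
  step 4: s4  (read a: s1→s4)
  step 5: s5  (read b: s4→s5)
  step 6: s2  (read b: s5→s2)

After reading 6 characters, D is in state s2.

s2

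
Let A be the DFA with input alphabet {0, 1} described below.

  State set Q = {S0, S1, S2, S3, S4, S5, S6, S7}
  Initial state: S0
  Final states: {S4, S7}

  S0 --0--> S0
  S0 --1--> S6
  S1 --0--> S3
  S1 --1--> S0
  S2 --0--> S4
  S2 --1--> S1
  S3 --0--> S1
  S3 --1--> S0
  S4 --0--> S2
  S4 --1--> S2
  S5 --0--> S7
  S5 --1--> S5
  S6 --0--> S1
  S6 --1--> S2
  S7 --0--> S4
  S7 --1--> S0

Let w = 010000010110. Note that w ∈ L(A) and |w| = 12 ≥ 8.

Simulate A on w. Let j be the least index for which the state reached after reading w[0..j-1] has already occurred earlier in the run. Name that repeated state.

S0

State sequence: S0 -0-> S0 -1-> S6 -0-> S1 -0-> S3 -0-> S1 -0-> S3 -0-> S1 -1-> S0 -0-> S0 -1-> S6 -1-> S2 -0-> S4
First repeat at step 1: S0 was already visited.

The earliest repeat is at step j = 1: A is in S0, which it already visited at step i = 0.
The DFA has 8 states, so the proof of the pumping lemma guarantees a repeated state among the first 8+1 visited; the segment between the two visits is the pumpable y.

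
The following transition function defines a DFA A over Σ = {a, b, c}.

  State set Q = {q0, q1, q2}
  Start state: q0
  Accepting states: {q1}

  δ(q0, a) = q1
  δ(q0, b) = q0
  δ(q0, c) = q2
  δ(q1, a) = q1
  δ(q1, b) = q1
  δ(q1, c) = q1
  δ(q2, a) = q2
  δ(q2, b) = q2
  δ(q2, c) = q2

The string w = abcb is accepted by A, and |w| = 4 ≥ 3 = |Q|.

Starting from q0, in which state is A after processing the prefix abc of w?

Run of A on the first 3 characters of w = a b c:
  step 0: q0  (start)
  step 1: q1  (read a: q0→q1)
  step 2: q1  (read b: q1→q1)
  step 3: q1  (read c: q1→q1)

After reading 3 characters, A is in state q1.

q1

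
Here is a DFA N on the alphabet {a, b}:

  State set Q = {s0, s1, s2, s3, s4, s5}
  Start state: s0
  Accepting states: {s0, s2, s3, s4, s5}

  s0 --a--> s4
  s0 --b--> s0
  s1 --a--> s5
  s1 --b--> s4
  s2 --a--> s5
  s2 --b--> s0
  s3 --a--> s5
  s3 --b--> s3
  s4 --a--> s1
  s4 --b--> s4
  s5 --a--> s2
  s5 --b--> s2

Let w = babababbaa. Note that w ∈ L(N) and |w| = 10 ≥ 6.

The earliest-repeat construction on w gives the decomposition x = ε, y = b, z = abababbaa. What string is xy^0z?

abababbaa

xy⁰z = xz = ε·abababbaa = abababbaa.
Reading y = b takes N from s0 back to s0, so after x the machine is still in s0, and z then leads to the accepting state s5. Hence abababbaa ∈ L(N).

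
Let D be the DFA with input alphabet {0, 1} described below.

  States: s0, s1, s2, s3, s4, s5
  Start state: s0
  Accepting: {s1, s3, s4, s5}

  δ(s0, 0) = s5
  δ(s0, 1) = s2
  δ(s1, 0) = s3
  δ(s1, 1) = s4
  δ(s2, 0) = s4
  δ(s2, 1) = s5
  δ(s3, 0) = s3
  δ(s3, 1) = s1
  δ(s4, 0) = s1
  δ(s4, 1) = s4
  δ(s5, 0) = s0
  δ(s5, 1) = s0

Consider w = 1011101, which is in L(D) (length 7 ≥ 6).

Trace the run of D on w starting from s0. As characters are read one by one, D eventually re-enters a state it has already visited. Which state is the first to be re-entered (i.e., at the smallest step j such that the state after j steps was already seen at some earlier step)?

s4

State sequence: s0 -1-> s2 -0-> s4 -1-> s4 -1-> s4 -1-> s4 -0-> s1 -1-> s4
First repeat at step 3: s4 was already visited.

The earliest repeat is at step j = 3: D is in s4, which it already visited at step i = 2.
Pumping length from the standard proof: p = 6 (the number of states). The repeated state found above gives |xy| = j ≤ 6 and |y| = j − i ≥ 1.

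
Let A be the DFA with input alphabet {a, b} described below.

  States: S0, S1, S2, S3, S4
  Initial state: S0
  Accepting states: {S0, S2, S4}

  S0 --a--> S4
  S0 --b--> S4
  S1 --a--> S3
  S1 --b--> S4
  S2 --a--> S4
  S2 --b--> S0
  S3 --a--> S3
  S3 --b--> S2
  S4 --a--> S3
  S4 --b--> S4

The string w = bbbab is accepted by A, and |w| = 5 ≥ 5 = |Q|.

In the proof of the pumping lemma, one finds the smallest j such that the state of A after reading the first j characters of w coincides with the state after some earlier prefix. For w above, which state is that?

S4

State sequence: S0 -b-> S4 -b-> S4 -b-> S4 -a-> S3 -b-> S2
First repeat at step 2: S4 was already visited.

The earliest repeat is at step j = 2: A is in S4, which it already visited at step i = 1.
The DFA has 5 states, so the proof of the pumping lemma guarantees a repeated state among the first 5+1 visited; the segment between the two visits is the pumpable y.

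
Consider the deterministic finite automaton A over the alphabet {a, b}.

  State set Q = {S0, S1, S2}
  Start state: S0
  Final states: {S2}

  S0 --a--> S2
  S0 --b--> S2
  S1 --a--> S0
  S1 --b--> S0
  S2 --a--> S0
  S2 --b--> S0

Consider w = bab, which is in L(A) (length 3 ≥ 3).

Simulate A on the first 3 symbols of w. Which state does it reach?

State sequence: S0 -b-> S2 -a-> S0 -b-> S2

After reading 3 characters, A is in state S2.
(This kind of state-tracing is the core of the pumping-lemma construction: with 3 states, pigeonhole forces a repeat within the first 3 steps.)

S2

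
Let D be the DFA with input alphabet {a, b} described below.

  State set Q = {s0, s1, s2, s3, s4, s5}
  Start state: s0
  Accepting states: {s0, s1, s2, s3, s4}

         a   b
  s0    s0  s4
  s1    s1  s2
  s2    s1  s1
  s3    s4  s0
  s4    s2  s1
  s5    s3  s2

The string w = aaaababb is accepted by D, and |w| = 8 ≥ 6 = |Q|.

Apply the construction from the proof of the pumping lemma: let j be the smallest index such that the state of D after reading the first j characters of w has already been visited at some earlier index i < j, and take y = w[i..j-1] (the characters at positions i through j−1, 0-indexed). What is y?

Run of D on w = a a a a b a b b:
  step 0: s0  (start)
  step 1: s0  (read a: s0→s0)   ← first repeat (s0 seen earlier)
  step 2: s0  (read a: s0→s0)
  step 3: s0  (read a: s0→s0)
  step 4: s0  (read a: s0→s0)
  step 5: s4  (read b: s0→s4)
  step 6: s2  (read a: s4→s2)
  step 7: s1  (read b: s2→s1)
  step 8: s2  (read b: s1→s2)

So i = 0, j = 1, giving x = w[0:0] = ε, y = w[0:1] = a, z = w[1:8] = aaababb.
Check: |xy| = 1 ≤ 6 and |y| = 1 ≥ 1. Reading y takes D from s0 back to s0, so every xyⁱz is accepted.
With |Q| = 6, pigeonhole forces a state repeat no later than step 6; the substring read between the first and second visits to that state can be pumped.

a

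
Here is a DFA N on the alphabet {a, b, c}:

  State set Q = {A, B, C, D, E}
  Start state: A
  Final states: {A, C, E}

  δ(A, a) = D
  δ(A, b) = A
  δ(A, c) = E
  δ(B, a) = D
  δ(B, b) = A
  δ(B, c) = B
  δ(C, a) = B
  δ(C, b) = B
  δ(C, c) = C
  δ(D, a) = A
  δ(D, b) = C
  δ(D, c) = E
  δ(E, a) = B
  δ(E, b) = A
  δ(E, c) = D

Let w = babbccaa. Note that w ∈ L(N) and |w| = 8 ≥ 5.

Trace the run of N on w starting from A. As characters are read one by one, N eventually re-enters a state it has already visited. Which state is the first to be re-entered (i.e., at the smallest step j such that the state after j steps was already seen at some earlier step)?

Run of N on w = b a b b c c a a:
  step 0: A  (start)
  step 1: A  (read b: A→A)   ← first repeat (A seen earlier)
  step 2: D  (read a: A→D)
  step 3: C  (read b: D→C)
  step 4: B  (read b: C→B)
  step 5: B  (read c: B→B)
  step 6: B  (read c: B→B)
  step 7: D  (read a: B→D)
  step 8: A  (read a: D→A)

The earliest repeat is at step j = 1: N is in A, which it already visited at step i = 0.

A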